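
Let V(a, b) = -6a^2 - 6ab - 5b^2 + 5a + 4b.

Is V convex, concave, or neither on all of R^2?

concave

V is quadratic, so its Hessian is the constant matrix H = [[-12, -6], [-6, -10]].
det(H) = 84, tr(H) = -22.
det(H) > 0 and tr(H) < 0, so H is negative definite everywhere: concave.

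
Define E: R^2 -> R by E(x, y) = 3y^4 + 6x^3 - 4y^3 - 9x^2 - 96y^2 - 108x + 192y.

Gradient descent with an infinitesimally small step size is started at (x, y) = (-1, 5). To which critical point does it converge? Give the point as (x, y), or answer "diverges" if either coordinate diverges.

E is separable, so gradient descent decouples: x follows -∂E/∂x, y follows -∂E/∂y.
∂E/∂x = 18(x - 3)(x + 2); at x=-1 this is -72, so x increases.
∂E/∂y = 12(y - 4)(y - 1)(y + 4); at y=5 this is 432, so y decreases.
x converges to its nearest critical value 3 (a local min of the x-part); y converges to 4. The iterate converges to (3, 4).

(3, 4)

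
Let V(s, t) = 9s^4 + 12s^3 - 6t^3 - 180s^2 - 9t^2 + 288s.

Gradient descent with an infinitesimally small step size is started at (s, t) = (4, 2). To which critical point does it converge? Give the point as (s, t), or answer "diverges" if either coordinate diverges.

V is separable, so gradient descent decouples: s follows -∂V/∂s, t follows -∂V/∂t.
∂V/∂s = 36(s - 2)(s - 1)(s + 4); at s=4 this is 1728, so s decreases.
∂V/∂t = -18t(t + 1); at t=2 this is -108, so t increases.
The t-coordinate has no critical point in that direction and runs off to infinity.

diverges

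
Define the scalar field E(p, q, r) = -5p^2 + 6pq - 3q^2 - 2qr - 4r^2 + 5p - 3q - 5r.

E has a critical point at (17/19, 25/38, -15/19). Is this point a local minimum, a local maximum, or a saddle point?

The Hessian is constant: H = [[-10, 6, 0], [6, -6, -2], [0, -2, -8]].
Leading principal minors: Δ₁ = -10, Δ₂ = 24, Δ₃ = -152.
The minors alternate sign starting negative (−, +, −), so H is negative definite: a local maximum.

local maximum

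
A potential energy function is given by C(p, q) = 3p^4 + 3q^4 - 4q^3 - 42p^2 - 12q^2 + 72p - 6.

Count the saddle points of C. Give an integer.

C separates as a function of p plus a function of q, so ∇C=0 decouples.
∂C/∂p = 12(p - 2)(p - 1)(p + 3) = 0 at p ∈ {-3, 1, 2}; ∂C/∂q = 12q(q - 2)(q + 1) = 0 at q ∈ {-1, 0, 2}.
The Hessian is diagonal: diag(C_pp, C_qq). Second derivatives: C_pp(-3)=240, C_pp(1)=-48, C_pp(2)=60; C_qq(-1)=36, C_qq(0)=-24, C_qq(2)=72.
Saddle points occur where the two diagonal entries have opposite signs: (-3, 0), (1, -1), (1, 2), (2, 0). Count: 4.

4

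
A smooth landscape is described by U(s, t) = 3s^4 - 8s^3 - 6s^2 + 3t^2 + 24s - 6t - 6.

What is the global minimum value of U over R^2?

U(s,t) separates as P(s) + Q(t) − 6, so its minimum is min P + min Q − 6.
P'(s) = 12(s - 2)(s - 1)(s + 1) vanishes at s ∈ {-1, 1, 2}; Q'(t) = 6(t - 1) vanishes at t ∈ {1}.
Local minima of P (where P''>0): P(-1)=-19, P(2)=8. Local minima of Q: Q(1)=-3.
So the global minimum of U is P(-1) + Q(1) − 6 = -19 − 3 − 6 = -28, attained at (-1, 1).

-28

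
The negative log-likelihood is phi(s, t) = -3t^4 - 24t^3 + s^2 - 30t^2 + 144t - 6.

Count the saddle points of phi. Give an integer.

2

phi separates as a function of s plus a function of t, so ∇phi=0 decouples.
∂phi/∂s = 2s = 0 at s ∈ {0}; ∂phi/∂t = -12(t - 1)(t + 3)(t + 4) = 0 at t ∈ {-4, -3, 1}.
The Hessian is diagonal: diag(phi_ss, phi_tt). Second derivatives: phi_ss(0)=2; phi_tt(-4)=-60, phi_tt(-3)=48, phi_tt(1)=-240.
Saddle points occur where the two diagonal entries have opposite signs: (0, -4), (0, 1). Count: 2.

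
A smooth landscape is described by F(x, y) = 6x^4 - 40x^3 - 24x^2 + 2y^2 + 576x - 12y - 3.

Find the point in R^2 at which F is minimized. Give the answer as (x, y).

F(x,y) separates as P(x) + Q(y) − 3, so its minimum is min P + min Q − 3.
P'(x) = 24(x - 4)(x - 3)(x + 2) vanishes at x ∈ {-2, 3, 4}; Q'(y) = 4y - 12 vanishes at y ∈ {3}.
Local minima of P (where P''>0): P(-2)=-832, P(4)=896. Local minima of Q: Q(3)=-18.
So the global minimum of F is P(-2) + Q(3) − 3 = -832 − 18 − 3 = -853, attained at (-2, 3).

(-2, 3)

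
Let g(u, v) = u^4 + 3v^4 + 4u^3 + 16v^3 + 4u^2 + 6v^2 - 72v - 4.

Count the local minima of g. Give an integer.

4

g separates as a function of u plus a function of v, so ∇g=0 decouples.
∂g/∂u = 4u(u + 1)(u + 2) = 0 at u ∈ {-2, -1, 0}; ∂g/∂v = 12(v - 1)(v + 2)(v + 3) = 0 at v ∈ {-3, -2, 1}.
The Hessian is diagonal: diag(g_uu, g_vv). Second derivatives: g_uu(-2)=8, g_uu(-1)=-4, g_uu(0)=8; g_vv(-3)=48, g_vv(-2)=-36, g_vv(1)=144.
Local minima occur where both diagonal entries positive: (-2, -3), (-2, 1), (0, -3), (0, 1). Count: 4.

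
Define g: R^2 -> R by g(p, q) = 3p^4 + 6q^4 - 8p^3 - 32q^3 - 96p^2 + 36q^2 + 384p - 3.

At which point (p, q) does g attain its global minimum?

(-4, 3)

g(p,q) separates as A(p) + B(q) − 3, so its minimum is min A + min B − 3.
A'(p) = 12(p - 4)(p - 2)(p + 4) vanishes at p ∈ {-4, 2, 4}; B'(q) = 24q(q - 3)(q - 1) vanishes at q ∈ {0, 1, 3}.
Local minima of A (where A''>0): A(-4)=-1792, A(4)=256. Local minima of B: B(0)=0, B(3)=-54.
So the global minimum of g is A(-4) + B(3) − 3 = -1792 − 54 − 3 = -1849, attained at (-4, 3).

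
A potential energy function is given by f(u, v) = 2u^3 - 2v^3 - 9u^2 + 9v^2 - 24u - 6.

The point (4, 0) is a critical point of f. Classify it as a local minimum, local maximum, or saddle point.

local minimum

The mixed partial ∂²f/∂u∂v is 0, so the Hessian at any point is diag(f_uu, f_vv) = diag(6(2u - 3), 6(-2v + 3)).
At (4, 0): H = diag(30, 18).
Both eigenvalues are positive, so H is positive definite: a local minimum.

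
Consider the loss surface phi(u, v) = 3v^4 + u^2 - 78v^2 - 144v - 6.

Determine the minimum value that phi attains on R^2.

-1062

phi(u,v) separates as P(u) + Q(v) − 6, so its minimum is min P + min Q − 6.
P'(u) = 2u vanishes at u ∈ {0}; Q'(v) = 12(v - 4)(v + 1)(v + 3) vanishes at v ∈ {-3, -1, 4}.
Local minima of P (where P''>0): P(0)=0. Local minima of Q: Q(-3)=-27, Q(4)=-1056.
So the global minimum of phi is P(0) + Q(4) − 6 = 0 − 1056 − 6 = -1062, attained at (0, 4).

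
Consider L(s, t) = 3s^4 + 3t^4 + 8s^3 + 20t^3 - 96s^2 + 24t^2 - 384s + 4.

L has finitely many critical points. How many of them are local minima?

L separates as a function of s plus a function of t, so ∇L=0 decouples.
∂L/∂s = 12(s - 4)(s + 2)(s + 4) = 0 at s ∈ {-4, -2, 4}; ∂L/∂t = 12t(t + 1)(t + 4) = 0 at t ∈ {-4, -1, 0}.
The Hessian is diagonal: diag(L_ss, L_tt). Second derivatives: L_ss(-4)=192, L_ss(-2)=-144, L_ss(4)=576; L_tt(-4)=144, L_tt(-1)=-36, L_tt(0)=48.
Local minima occur where both diagonal entries positive: (-4, -4), (-4, 0), (4, -4), (4, 0). Count: 4.

4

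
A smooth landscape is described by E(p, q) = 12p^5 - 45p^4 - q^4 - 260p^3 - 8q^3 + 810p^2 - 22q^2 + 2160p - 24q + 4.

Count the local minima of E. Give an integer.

E separates as a function of p plus a function of q, so ∇E=0 decouples.
∂E/∂p = 60(p - 4)(p - 3)(p + 1)(p + 3) = 0 at p ∈ {-3, -1, 3, 4}; ∂E/∂q = -4(q + 1)(q + 2)(q + 3) = 0 at q ∈ {-3, -2, -1}.
The Hessian is diagonal: diag(E_pp, E_qq). Second derivatives: E_pp(-3)=-5040, E_pp(-1)=2400, E_pp(3)=-1440, E_pp(4)=2100; E_qq(-3)=-8, E_qq(-2)=4, E_qq(-1)=-8.
Local minima occur where both diagonal entries positive: (-1, -2), (4, -2). Count: 2.

2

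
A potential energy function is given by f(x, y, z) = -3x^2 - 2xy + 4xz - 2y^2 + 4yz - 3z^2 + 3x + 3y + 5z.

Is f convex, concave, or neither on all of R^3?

concave

f is quadratic, so its Hessian is the constant matrix H = [[-6, -2, 4], [-2, -4, 4], [4, 4, -6]].
Leading principal minors: -6, 20, -24.
Signs alternate −, +, − ⇒ H ≺ 0 ⇒ concave.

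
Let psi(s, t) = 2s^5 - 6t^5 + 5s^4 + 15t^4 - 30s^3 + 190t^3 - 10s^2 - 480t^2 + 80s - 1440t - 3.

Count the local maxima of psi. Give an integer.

4

psi separates as a function of s plus a function of t, so ∇psi=0 decouples.
∂psi/∂s = 10(s - 2)(s - 1)(s + 1)(s + 4) = 0 at s ∈ {-4, -1, 1, 2}; ∂psi/∂t = -30(t - 4)(t - 3)(t + 1)(t + 4) = 0 at t ∈ {-4, -1, 3, 4}.
The Hessian is diagonal: diag(psi_ss, psi_tt). Second derivatives: psi_ss(-4)=-900, psi_ss(-1)=180, psi_ss(1)=-100, psi_ss(2)=180; psi_tt(-4)=5040, psi_tt(-1)=-1800, psi_tt(3)=840, psi_tt(4)=-1200.
Local maxima occur where both diagonal entries negative: (-4, -1), (-4, 4), (1, -1), (1, 4). Count: 4.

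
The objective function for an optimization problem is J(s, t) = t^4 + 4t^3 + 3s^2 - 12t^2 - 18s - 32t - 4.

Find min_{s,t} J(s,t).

J(s,t) separates as P(s) + Q(t) − 4, so its minimum is min P + min Q − 4.
P'(s) = 6s - 18 vanishes at s ∈ {3}; Q'(t) = 4(t - 2)(t + 1)(t + 4) vanishes at t ∈ {-4, -1, 2}.
Local minima of P (where P''>0): P(3)=-27. Local minima of Q: Q(-4)=-64, Q(2)=-64.
So the global minimum of J is P(3) + Q(-4) − 4 = -27 − 64 − 4 = -95, attained at (3, -4).

-95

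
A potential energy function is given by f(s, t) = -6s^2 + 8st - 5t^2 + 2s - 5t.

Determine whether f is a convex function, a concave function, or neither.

concave

f is quadratic, so its Hessian is the constant matrix H = [[-12, 8], [8, -10]].
det(H) = 56, tr(H) = -22.
det(H) > 0 and tr(H) < 0, so H is negative definite everywhere: concave.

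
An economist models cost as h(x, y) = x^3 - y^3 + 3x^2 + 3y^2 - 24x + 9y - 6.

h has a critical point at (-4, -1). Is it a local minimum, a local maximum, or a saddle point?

saddle point

The mixed partial ∂²h/∂x∂y is 0, so the Hessian at any point is diag(h_xx, h_yy) = diag(6(x + 1), 6(-y + 1)).
At (-4, -1): H = diag(-18, 12).
The eigenvalues have opposite signs, so H is indefinite: a saddle point.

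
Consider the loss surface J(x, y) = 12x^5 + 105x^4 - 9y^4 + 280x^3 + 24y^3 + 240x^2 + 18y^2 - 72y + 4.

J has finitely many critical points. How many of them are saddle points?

J separates as a function of x plus a function of y, so ∇J=0 decouples.
∂J/∂x = 60x(x + 1)(x + 2)(x + 4) = 0 at x ∈ {-4, -2, -1, 0}; ∂J/∂y = -36(y - 2)(y - 1)(y + 1) = 0 at y ∈ {-1, 1, 2}.
The Hessian is diagonal: diag(J_xx, J_yy). Second derivatives: J_xx(-4)=-1440, J_xx(-2)=240, J_xx(-1)=-180, J_xx(0)=480; J_yy(-1)=-216, J_yy(1)=72, J_yy(2)=-108.
Saddle points occur where the two diagonal entries have opposite signs: (-4, 1), (-2, -1), (-2, 2), (-1, 1), (0, -1), (0, 2). Count: 6.

6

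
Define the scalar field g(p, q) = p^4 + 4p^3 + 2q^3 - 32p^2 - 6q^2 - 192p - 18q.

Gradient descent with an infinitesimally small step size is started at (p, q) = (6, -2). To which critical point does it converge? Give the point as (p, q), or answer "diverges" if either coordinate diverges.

diverges

g is separable, so gradient descent decouples: p follows -∂g/∂p, q follows -∂g/∂q.
∂g/∂p = 4(p - 4)(p + 3)(p + 4); at p=6 this is 720, so p decreases.
∂g/∂q = 6(q - 3)(q + 1); at q=-2 this is 30, so q decreases.
The q-coordinate has no critical point in that direction and runs off to infinity.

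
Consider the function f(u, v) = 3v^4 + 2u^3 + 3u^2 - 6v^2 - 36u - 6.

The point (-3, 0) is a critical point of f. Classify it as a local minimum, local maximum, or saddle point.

The mixed partial ∂²f/∂u∂v is 0, so the Hessian at any point is diag(f_uu, f_vv) = diag(6(2u + 1), 12(3v^2 - 1)).
At (-3, 0): H = diag(-30, -12).
Both eigenvalues are negative, so H is negative definite: a local maximum.

local maximum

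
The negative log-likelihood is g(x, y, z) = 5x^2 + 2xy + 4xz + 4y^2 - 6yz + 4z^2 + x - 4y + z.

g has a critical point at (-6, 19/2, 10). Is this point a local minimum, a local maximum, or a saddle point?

The Hessian is constant: H = [[10, 2, 4], [2, 8, -6], [4, -6, 8]].
Leading principal minors: Δ₁ = 10, Δ₂ = 76, Δ₃ = 24.
All leading minors are positive, so H is positive definite: a local minimum.

local minimum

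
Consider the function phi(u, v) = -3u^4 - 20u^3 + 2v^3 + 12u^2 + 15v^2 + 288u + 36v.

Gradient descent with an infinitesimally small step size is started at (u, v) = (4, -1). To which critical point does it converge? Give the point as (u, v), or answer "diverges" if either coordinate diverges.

phi is separable, so gradient descent decouples: u follows -∂phi/∂u, v follows -∂phi/∂v.
∂phi/∂u = -12(u - 2)(u + 3)(u + 4); at u=4 this is -1344, so u increases.
∂phi/∂v = 6(v + 2)(v + 3); at v=-1 this is 12, so v decreases.
The u-coordinate has no critical point in that direction and runs off to infinity.

diverges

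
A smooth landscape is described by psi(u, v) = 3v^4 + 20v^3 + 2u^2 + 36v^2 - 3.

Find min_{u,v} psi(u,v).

-3

psi(u,v) separates as P(u) + Q(v) − 3, so its minimum is min P + min Q − 3.
P'(u) = 4u vanishes at u ∈ {0}; Q'(v) = 12v(v + 2)(v + 3) vanishes at v ∈ {-3, -2, 0}.
Local minima of P (where P''>0): P(0)=0. Local minima of Q: Q(-3)=27, Q(0)=0.
So the global minimum of psi is P(0) + Q(0) − 3 = 0 + 0 − 3 = -3, attained at (0, 0).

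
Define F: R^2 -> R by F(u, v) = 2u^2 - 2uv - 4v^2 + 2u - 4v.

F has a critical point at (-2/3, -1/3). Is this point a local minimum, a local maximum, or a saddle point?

saddle point

The Hessian of F is constant: H = [[4, -2], [-2, -8]].
det(H) = 4·(-8) − (-2)² = -36.
Since det(H) < 0, H is indefinite and the critical point is a saddle point.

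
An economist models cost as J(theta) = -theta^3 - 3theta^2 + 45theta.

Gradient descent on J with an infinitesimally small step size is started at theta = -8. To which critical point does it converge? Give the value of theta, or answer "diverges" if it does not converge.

J'(theta) = -3(theta - 3)(theta + 5), so J'(-8) = -99.
Gradient descent moves in the -J' direction, i.e. theta is increasing.
The nearest critical point in that direction is theta = -5, where J'' = 24 > 0 (a local minimum). The iterate converges there.

-5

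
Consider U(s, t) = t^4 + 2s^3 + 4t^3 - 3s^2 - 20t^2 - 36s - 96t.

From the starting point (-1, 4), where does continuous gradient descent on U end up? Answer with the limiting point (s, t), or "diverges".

(3, 3)

U is separable, so gradient descent decouples: s follows -∂U/∂s, t follows -∂U/∂t.
∂U/∂s = 6(s - 3)(s + 2); at s=-1 this is -24, so s increases.
∂U/∂t = 4(t - 3)(t + 2)(t + 4); at t=4 this is 192, so t decreases.
s converges to its nearest critical value 3 (a local min of the s-part); t converges to 3. The iterate converges to (3, 3).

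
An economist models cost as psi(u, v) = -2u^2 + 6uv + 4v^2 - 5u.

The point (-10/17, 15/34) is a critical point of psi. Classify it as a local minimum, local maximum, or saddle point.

saddle point

The Hessian of psi is constant: H = [[-4, 6], [6, 8]].
det(H) = (-4)·8 − 6² = -68.
Since det(H) < 0, H is indefinite and the critical point is a saddle point.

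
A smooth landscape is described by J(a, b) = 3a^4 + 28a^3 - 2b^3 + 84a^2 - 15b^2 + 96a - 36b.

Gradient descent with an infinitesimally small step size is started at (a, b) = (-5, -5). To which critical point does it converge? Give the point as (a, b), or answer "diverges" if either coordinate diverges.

J is separable, so gradient descent decouples: a follows -∂J/∂a, b follows -∂J/∂b.
∂J/∂a = 12(a + 1)(a + 2)(a + 4); at a=-5 this is -144, so a increases.
∂J/∂b = -6(b + 2)(b + 3); at b=-5 this is -36, so b increases.
a converges to its nearest critical value -4 (a local min of the a-part); b converges to -3. The iterate converges to (-4, -3).

(-4, -3)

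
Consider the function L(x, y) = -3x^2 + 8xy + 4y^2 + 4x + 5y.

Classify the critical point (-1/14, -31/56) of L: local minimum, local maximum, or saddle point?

saddle point

The Hessian of L is constant: H = [[-6, 8], [8, 8]].
det(H) = (-6)·8 − 8² = -112.
Since det(H) < 0, H is indefinite and the critical point is a saddle point.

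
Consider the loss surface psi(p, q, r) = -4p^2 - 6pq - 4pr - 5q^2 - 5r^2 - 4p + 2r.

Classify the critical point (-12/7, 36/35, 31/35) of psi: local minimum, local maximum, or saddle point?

The Hessian is constant: H = [[-8, -6, -4], [-6, -10, 0], [-4, 0, -10]].
Leading principal minors: Δ₁ = -8, Δ₂ = 44, Δ₃ = -280.
The minors alternate sign starting negative (−, +, −), so H is negative definite: a local maximum.

local maximum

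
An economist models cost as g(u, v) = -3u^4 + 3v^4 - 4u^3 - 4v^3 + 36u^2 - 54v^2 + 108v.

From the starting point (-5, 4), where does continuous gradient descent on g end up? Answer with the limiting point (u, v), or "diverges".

diverges

g is separable, so gradient descent decouples: u follows -∂g/∂u, v follows -∂g/∂v.
∂g/∂u = -12u(u - 2)(u + 3); at u=-5 this is 840, so u decreases.
∂g/∂v = 12(v - 3)(v - 1)(v + 3); at v=4 this is 252, so v decreases.
The u-coordinate has no critical point in that direction and runs off to infinity.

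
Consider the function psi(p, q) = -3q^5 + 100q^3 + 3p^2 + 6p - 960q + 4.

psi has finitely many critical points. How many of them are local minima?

2

psi separates as a function of p plus a function of q, so ∇psi=0 decouples.
∂psi/∂p = 6(p + 1) = 0 at p ∈ {-1}; ∂psi/∂q = -15(q - 4)(q - 2)(q + 2)(q + 4) = 0 at q ∈ {-4, -2, 2, 4}.
The Hessian is diagonal: diag(psi_pp, psi_qq). Second derivatives: psi_pp(-1)=6; psi_qq(-4)=1440, psi_qq(-2)=-720, psi_qq(2)=720, psi_qq(4)=-1440.
Local minima occur where both diagonal entries positive: (-1, -4), (-1, 2). Count: 2.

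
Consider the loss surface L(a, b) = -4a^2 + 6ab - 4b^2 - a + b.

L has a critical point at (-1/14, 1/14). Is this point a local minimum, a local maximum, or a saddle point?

local maximum

The Hessian of L is constant: H = [[-8, 6], [6, -8]].
det(H) = (-8)·(-8) − 6² = 28.
det(H) > 0 and tr(H) = -16 < 0, so H is negative definite and the point is a local maximum.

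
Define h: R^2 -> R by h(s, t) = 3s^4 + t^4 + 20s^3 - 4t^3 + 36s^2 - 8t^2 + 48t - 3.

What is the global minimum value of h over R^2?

-83

h(s,t) separates as P(s) + Q(t) − 3, so its minimum is min P + min Q − 3.
P'(s) = 12s(s + 2)(s + 3) vanishes at s ∈ {-3, -2, 0}; Q'(t) = 4(t - 3)(t - 2)(t + 2) vanishes at t ∈ {-2, 2, 3}.
Local minima of P (where P''>0): P(-3)=27, P(0)=0. Local minima of Q: Q(-2)=-80, Q(3)=45.
So the global minimum of h is P(0) + Q(-2) − 3 = 0 − 80 − 3 = -83, attained at (0, -2).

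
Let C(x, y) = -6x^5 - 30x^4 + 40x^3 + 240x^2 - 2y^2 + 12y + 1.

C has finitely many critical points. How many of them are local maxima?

C separates as a function of x plus a function of y, so ∇C=0 decouples.
∂C/∂x = -30x(x - 2)(x + 2)(x + 4) = 0 at x ∈ {-4, -2, 0, 2}; ∂C/∂y = -4(y - 3) = 0 at y ∈ {3}.
The Hessian is diagonal: diag(C_xx, C_yy). Second derivatives: C_xx(-4)=1440, C_xx(-2)=-480, C_xx(0)=480, C_xx(2)=-1440; C_yy(3)=-4.
Local maxima occur where both diagonal entries negative: (-2, 3), (2, 3). Count: 2.

2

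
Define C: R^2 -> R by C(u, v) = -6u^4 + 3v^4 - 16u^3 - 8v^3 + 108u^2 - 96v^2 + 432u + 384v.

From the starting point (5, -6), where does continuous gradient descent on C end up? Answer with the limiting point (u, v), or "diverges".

C is separable, so gradient descent decouples: u follows -∂C/∂u, v follows -∂C/∂v.
∂C/∂u = -24(u - 3)(u + 2)(u + 3); at u=5 this is -2688, so u increases.
∂C/∂v = 12(v - 4)(v - 2)(v + 4); at v=-6 this is -1920, so v increases.
The u-coordinate has no critical point in that direction and runs off to infinity.

diverges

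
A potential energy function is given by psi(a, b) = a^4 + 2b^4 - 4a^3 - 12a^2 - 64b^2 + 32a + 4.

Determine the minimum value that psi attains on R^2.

-572

psi(a,b) separates as P(a) + Q(b) + 4, so its minimum is min P + min Q + 4.
P'(a) = 4(a - 4)(a - 1)(a + 2) vanishes at a ∈ {-2, 1, 4}; Q'(b) = 8b(b - 4)(b + 4) vanishes at b ∈ {-4, 0, 4}.
Local minima of P (where P''>0): P(-2)=-64, P(4)=-64. Local minima of Q: Q(-4)=-512, Q(4)=-512.
So the global minimum of psi is P(-2) + Q(-4) + 4 = -64 − 512 + 4 = -572, attained at (-2, -4).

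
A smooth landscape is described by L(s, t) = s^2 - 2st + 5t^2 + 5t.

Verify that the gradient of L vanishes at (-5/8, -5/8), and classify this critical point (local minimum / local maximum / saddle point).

∇L = (2s - 2t, -2s + 10t + 5); substituting (-5/8, -5/8) gives ∇L = (0, 0), so (-5/8, -5/8) is indeed a critical point.
The Hessian of L is constant: H = [[2, -2], [-2, 10]].
det(H) = 2·10 − (-2)² = 16.
det(H) > 0 and tr(H) = 12 > 0, so H is positive definite and the point is a local minimum.

local minimum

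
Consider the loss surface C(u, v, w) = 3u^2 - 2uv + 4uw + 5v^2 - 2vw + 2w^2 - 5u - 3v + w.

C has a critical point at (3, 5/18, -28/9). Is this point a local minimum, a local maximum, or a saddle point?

local minimum

The Hessian is constant: H = [[6, -2, 4], [-2, 10, -2], [4, -2, 4]].
Leading principal minors: Δ₁ = 6, Δ₂ = 56, Δ₃ = 72.
All leading minors are positive, so H is positive definite: a local minimum.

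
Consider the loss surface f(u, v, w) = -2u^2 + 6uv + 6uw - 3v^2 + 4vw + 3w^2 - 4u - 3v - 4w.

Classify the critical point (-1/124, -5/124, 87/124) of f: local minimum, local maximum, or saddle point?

The Hessian is constant: H = [[-4, 6, 6], [6, -6, 4], [6, 4, 6]].
Leading principal minors: Δ₁ = -4, Δ₂ = -12, Δ₃ = 496.
The minors fit neither the all-positive nor the alternating-sign pattern, so H is indefinite: a saddle point.

saddle point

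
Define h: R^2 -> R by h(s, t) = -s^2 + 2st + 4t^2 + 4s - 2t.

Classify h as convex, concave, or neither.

h is quadratic, so its Hessian is the constant matrix H = [[-2, 2], [2, 8]].
det(H) = -20, tr(H) = 6.
det(H) < 0, so H is indefinite: neither convex nor concave.

neither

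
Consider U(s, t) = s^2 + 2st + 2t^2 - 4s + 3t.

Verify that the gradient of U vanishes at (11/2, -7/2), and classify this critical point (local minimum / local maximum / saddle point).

local minimum

∇U = (2s + 2t - 4, 2s + 4t + 3); substituting (11/2, -7/2) gives ∇U = (0, 0), so (11/2, -7/2) is indeed a critical point.
The Hessian of U is constant: H = [[2, 2], [2, 4]].
det(H) = 2·4 − 2² = 4.
det(H) > 0 and tr(H) = 6 > 0, so H is positive definite and the point is a local minimum.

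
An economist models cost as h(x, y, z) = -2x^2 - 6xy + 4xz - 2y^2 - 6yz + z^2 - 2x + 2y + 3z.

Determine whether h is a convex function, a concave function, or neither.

h is quadratic, so its Hessian is the constant matrix H = [[-4, -6, 4], [-6, -4, -6], [4, -6, 2]].
Leading principal minors: -4, -20, 456.
Neither pattern holds ⇒ H is indefinite ⇒ neither convex nor concave.

neither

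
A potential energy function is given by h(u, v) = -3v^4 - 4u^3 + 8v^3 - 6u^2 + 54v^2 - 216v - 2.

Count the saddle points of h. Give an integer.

3

h separates as a function of u plus a function of v, so ∇h=0 decouples.
∂h/∂u = -12u(u + 1) = 0 at u ∈ {-1, 0}; ∂h/∂v = -12(v - 3)(v - 2)(v + 3) = 0 at v ∈ {-3, 2, 3}.
The Hessian is diagonal: diag(h_uu, h_vv). Second derivatives: h_uu(-1)=12, h_uu(0)=-12; h_vv(-3)=-360, h_vv(2)=60, h_vv(3)=-72.
Saddle points occur where the two diagonal entries have opposite signs: (-1, -3), (-1, 3), (0, 2). Count: 3.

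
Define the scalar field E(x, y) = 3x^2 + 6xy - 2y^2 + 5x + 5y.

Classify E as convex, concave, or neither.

E is quadratic, so its Hessian is the constant matrix H = [[6, 6], [6, -4]].
det(H) = -60, tr(H) = 2.
det(H) < 0, so H is indefinite: neither convex nor concave.

neither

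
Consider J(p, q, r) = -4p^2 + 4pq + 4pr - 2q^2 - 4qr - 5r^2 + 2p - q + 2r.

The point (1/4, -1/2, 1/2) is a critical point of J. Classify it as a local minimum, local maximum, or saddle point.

local maximum

The Hessian is constant: H = [[-8, 4, 4], [4, -4, -4], [4, -4, -10]].
Leading principal minors: Δ₁ = -8, Δ₂ = 16, Δ₃ = -96.
The minors alternate sign starting negative (−, +, −), so H is negative definite: a local maximum.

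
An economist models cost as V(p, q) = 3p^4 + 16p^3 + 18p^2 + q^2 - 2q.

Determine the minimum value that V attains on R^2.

-28

V(p,q) separates as A(p) + B(q), so its minimum is min A + min B.
A'(p) = 12p(p + 1)(p + 3) vanishes at p ∈ {-3, -1, 0}; B'(q) = 2q - 2 vanishes at q ∈ {1}.
Local minima of A (where A''>0): A(-3)=-27, A(0)=0. Local minima of B: B(1)=-1.
So the global minimum of V is A(-3) + B(1) = -27 − 1 = -28, attained at (-3, 1).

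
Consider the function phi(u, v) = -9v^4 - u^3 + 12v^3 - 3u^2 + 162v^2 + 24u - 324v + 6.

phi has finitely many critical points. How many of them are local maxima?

phi separates as a function of u plus a function of v, so ∇phi=0 decouples.
∂phi/∂u = -3(u - 2)(u + 4) = 0 at u ∈ {-4, 2}; ∂phi/∂v = -36(v - 3)(v - 1)(v + 3) = 0 at v ∈ {-3, 1, 3}.
The Hessian is diagonal: diag(phi_uu, phi_vv). Second derivatives: phi_uu(-4)=18, phi_uu(2)=-18; phi_vv(-3)=-864, phi_vv(1)=288, phi_vv(3)=-432.
Local maxima occur where both diagonal entries negative: (2, -3), (2, 3). Count: 2.

2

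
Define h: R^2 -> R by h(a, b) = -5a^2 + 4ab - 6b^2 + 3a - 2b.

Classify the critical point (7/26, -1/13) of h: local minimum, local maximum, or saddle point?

The Hessian of h is constant: H = [[-10, 4], [4, -12]].
det(H) = (-10)·(-12) − 4² = 104.
det(H) > 0 and tr(H) = -22 < 0, so H is negative definite and the point is a local maximum.

local maximum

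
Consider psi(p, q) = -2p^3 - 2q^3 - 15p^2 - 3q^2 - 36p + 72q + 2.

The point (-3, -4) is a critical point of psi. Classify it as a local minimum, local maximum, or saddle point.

local minimum

The mixed partial ∂²psi/∂p∂q is 0, so the Hessian at any point is diag(psi_pp, psi_qq) = diag(-6(2p + 5), -6(2q + 1)).
At (-3, -4): H = diag(6, 42).
Both eigenvalues are positive, so H is positive definite: a local minimum.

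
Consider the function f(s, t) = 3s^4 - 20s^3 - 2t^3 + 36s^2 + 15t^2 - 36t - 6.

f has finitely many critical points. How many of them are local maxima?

f separates as a function of s plus a function of t, so ∇f=0 decouples.
∂f/∂s = 12s(s - 3)(s - 2) = 0 at s ∈ {0, 2, 3}; ∂f/∂t = -6(t - 3)(t - 2) = 0 at t ∈ {2, 3}.
The Hessian is diagonal: diag(f_ss, f_tt). Second derivatives: f_ss(0)=72, f_ss(2)=-24, f_ss(3)=36; f_tt(2)=6, f_tt(3)=-6.
Local maxima occur where both diagonal entries negative: (2, 3). Count: 1.

1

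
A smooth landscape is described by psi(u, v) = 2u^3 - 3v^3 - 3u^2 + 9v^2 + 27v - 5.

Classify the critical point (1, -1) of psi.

The mixed partial ∂²psi/∂u∂v is 0, so the Hessian at any point is diag(psi_uu, psi_vv) = diag(6(2u - 1), 18(-v + 1)).
At (1, -1): H = diag(6, 36).
Both eigenvalues are positive, so H is positive definite: a local minimum.

local minimum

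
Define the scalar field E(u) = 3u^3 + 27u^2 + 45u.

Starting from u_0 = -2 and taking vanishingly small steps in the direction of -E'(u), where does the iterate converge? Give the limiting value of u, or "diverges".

E'(u) = 9(u + 1)(u + 5), so E'(-2) = -27.
Gradient descent moves in the -E' direction, i.e. u is increasing.
The nearest critical point in that direction is u = -1, where E'' = 36 > 0 (a local minimum). The iterate converges there.

-1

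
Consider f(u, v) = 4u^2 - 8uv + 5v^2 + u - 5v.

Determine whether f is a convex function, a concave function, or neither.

convex

f is quadratic, so its Hessian is the constant matrix H = [[8, -8], [-8, 10]].
det(H) = 16, tr(H) = 18.
det(H) > 0 and tr(H) > 0, so H is positive definite everywhere: convex.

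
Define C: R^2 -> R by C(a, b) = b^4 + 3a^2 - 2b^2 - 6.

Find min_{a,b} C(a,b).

C(a,b) separates as P(a) + Q(b) − 6, so its minimum is min P + min Q − 6.
P'(a) = 6a vanishes at a ∈ {0}; Q'(b) = 4b(b - 1)(b + 1) vanishes at b ∈ {-1, 0, 1}.
Local minima of P (where P''>0): P(0)=0. Local minima of Q: Q(-1)=-1, Q(1)=-1.
So the global minimum of C is P(0) + Q(-1) − 6 = 0 − 1 − 6 = -7, attained at (0, -1).

-7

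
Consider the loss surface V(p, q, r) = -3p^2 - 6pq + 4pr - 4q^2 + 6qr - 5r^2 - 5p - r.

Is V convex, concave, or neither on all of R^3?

concave

V is quadratic, so its Hessian is the constant matrix H = [[-6, -6, 4], [-6, -8, 6], [4, 6, -10]].
Leading principal minors: -6, 12, -64.
Signs alternate −, +, − ⇒ H ≺ 0 ⇒ concave.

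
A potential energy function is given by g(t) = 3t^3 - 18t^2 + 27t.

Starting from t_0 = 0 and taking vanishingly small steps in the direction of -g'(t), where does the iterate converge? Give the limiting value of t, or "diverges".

g'(t) = 9(t - 3)(t - 1), so g'(0) = 27.
Gradient descent moves in the -g' direction, i.e. t is decreasing.
There is no critical point below t=0, and g' keeps the same sign, so the iterate runs off to −∞.

diverges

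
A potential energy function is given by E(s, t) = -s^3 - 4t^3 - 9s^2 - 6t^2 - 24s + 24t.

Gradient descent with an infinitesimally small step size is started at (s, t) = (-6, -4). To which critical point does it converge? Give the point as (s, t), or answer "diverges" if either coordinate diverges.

E is separable, so gradient descent decouples: s follows -∂E/∂s, t follows -∂E/∂t.
∂E/∂s = -3(s + 2)(s + 4); at s=-6 this is -24, so s increases.
∂E/∂t = -12(t - 1)(t + 2); at t=-4 this is -120, so t increases.
s converges to its nearest critical value -4 (a local min of the s-part); t converges to -2. The iterate converges to (-4, -2).

(-4, -2)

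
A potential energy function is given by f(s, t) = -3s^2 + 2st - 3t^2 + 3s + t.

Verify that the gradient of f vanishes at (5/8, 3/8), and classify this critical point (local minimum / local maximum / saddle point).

local maximum

∇f = (-6s + 2t + 3, 2s - 6t + 1); substituting (5/8, 3/8) gives ∇f = (0, 0), so (5/8, 3/8) is indeed a critical point.
The Hessian of f is constant: H = [[-6, 2], [2, -6]].
det(H) = (-6)·(-6) − 2² = 32.
det(H) > 0 and tr(H) = -12 < 0, so H is negative definite and the point is a local maximum.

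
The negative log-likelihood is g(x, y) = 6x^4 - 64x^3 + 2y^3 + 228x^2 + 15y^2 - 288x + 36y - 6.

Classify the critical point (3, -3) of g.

local maximum

The mixed partial ∂²g/∂x∂y is 0, so the Hessian at any point is diag(g_xx, g_yy) = diag(24(3x^2 - 16x + 19), 6(2y + 5)).
At (3, -3): H = diag(-48, -6).
Both eigenvalues are negative, so H is negative definite: a local maximum.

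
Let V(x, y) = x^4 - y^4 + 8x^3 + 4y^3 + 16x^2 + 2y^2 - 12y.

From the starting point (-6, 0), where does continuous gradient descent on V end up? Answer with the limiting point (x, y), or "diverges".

V is separable, so gradient descent decouples: x follows -∂V/∂x, y follows -∂V/∂y.
∂V/∂x = 4x(x + 2)(x + 4); at x=-6 this is -192, so x increases.
∂V/∂y = -4(y - 3)(y - 1)(y + 1); at y=0 this is -12, so y increases.
x converges to its nearest critical value -4 (a local min of the x-part); y converges to 1. The iterate converges to (-4, 1).

(-4, 1)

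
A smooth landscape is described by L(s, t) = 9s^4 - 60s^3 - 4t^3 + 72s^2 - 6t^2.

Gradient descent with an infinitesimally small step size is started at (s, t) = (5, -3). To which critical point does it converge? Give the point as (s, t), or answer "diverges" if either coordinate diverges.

L is separable, so gradient descent decouples: s follows -∂L/∂s, t follows -∂L/∂t.
∂L/∂s = 36s(s - 4)(s - 1); at s=5 this is 720, so s decreases.
∂L/∂t = -12t(t + 1); at t=-3 this is -72, so t increases.
s converges to its nearest critical value 4 (a local min of the s-part); t converges to -1. The iterate converges to (4, -1).

(4, -1)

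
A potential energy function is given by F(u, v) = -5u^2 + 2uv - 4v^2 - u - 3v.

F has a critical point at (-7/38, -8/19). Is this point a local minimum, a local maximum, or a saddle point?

local maximum

The Hessian of F is constant: H = [[-10, 2], [2, -8]].
det(H) = (-10)·(-8) − 2² = 76.
det(H) > 0 and tr(H) = -18 < 0, so H is negative definite and the point is a local maximum.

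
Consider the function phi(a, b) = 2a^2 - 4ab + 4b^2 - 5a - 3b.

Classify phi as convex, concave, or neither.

convex

phi is quadratic, so its Hessian is the constant matrix H = [[4, -4], [-4, 8]].
det(H) = 16, tr(H) = 12.
det(H) > 0 and tr(H) > 0, so H is positive definite everywhere: convex.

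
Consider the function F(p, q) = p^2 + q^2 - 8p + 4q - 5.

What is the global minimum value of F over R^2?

F(p,q) separates as A(p) + B(q) − 5, so its minimum is min A + min B − 5.
A'(p) = 2p - 8 vanishes at p ∈ {4}; B'(q) = 2q + 4 vanishes at q ∈ {-2}.
Local minima of A (where A''>0): A(4)=-16. Local minima of B: B(-2)=-4.
So the global minimum of F is A(4) + B(-2) − 5 = -16 − 4 − 5 = -25, attained at (4, -2).

-25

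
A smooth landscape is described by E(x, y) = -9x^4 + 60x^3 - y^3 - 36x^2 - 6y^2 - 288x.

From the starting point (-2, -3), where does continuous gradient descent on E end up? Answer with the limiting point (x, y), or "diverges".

E is separable, so gradient descent decouples: x follows -∂E/∂x, y follows -∂E/∂y.
∂E/∂x = -36(x - 4)(x - 2)(x + 1); at x=-2 this is 864, so x decreases.
∂E/∂y = -3y(y + 4); at y=-3 this is 9, so y decreases.
The x-coordinate has no critical point in that direction and runs off to infinity.

diverges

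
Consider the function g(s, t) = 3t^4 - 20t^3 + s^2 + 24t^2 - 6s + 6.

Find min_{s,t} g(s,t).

-131

g(s,t) separates as P(s) + Q(t) + 6, so its minimum is min P + min Q + 6.
P'(s) = 2s - 6 vanishes at s ∈ {3}; Q'(t) = 12t(t - 4)(t - 1) vanishes at t ∈ {0, 1, 4}.
Local minima of P (where P''>0): P(3)=-9. Local minima of Q: Q(0)=0, Q(4)=-128.
So the global minimum of g is P(3) + Q(4) + 6 = -9 − 128 + 6 = -131, attained at (3, 4).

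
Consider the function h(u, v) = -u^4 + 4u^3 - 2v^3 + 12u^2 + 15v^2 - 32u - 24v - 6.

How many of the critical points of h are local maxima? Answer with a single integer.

h separates as a function of u plus a function of v, so ∇h=0 decouples.
∂h/∂u = -4(u - 4)(u - 1)(u + 2) = 0 at u ∈ {-2, 1, 4}; ∂h/∂v = -6(v - 4)(v - 1) = 0 at v ∈ {1, 4}.
The Hessian is diagonal: diag(h_uu, h_vv). Second derivatives: h_uu(-2)=-72, h_uu(1)=36, h_uu(4)=-72; h_vv(1)=18, h_vv(4)=-18.
Local maxima occur where both diagonal entries negative: (-2, 4), (4, 4). Count: 2.

2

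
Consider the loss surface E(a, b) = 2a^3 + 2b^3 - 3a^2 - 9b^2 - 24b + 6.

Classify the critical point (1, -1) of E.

saddle point

The mixed partial ∂²E/∂a∂b is 0, so the Hessian at any point is diag(E_aa, E_bb) = diag(6(2a - 1), 6(2b - 3)).
At (1, -1): H = diag(6, -30).
The eigenvalues have opposite signs, so H is indefinite: a saddle point.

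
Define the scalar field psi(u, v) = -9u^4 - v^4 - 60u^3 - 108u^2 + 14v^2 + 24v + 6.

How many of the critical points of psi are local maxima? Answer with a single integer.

psi separates as a function of u plus a function of v, so ∇psi=0 decouples.
∂psi/∂u = -36u(u + 2)(u + 3) = 0 at u ∈ {-3, -2, 0}; ∂psi/∂v = -4(v - 3)(v + 1)(v + 2) = 0 at v ∈ {-2, -1, 3}.
The Hessian is diagonal: diag(psi_uu, psi_vv). Second derivatives: psi_uu(-3)=-108, psi_uu(-2)=72, psi_uu(0)=-216; psi_vv(-2)=-20, psi_vv(-1)=16, psi_vv(3)=-80.
Local maxima occur where both diagonal entries negative: (-3, -2), (-3, 3), (0, -2), (0, 3). Count: 4.

4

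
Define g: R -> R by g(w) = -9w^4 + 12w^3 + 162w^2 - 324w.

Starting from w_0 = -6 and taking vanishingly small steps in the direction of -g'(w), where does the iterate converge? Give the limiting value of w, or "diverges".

g'(w) = -36(w - 3)(w - 1)(w + 3), so g'(-6) = 6804.
Gradient descent moves in the -g' direction, i.e. w is decreasing.
There is no critical point below w=-6, and g' keeps the same sign, so the iterate runs off to −∞.

diverges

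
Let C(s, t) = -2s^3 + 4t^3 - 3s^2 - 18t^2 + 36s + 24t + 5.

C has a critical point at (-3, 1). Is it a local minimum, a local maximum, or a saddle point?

saddle point

The mixed partial ∂²C/∂s∂t is 0, so the Hessian at any point is diag(C_ss, C_tt) = diag(-6(2s + 1), 12(2t - 3)).
At (-3, 1): H = diag(30, -12).
The eigenvalues have opposite signs, so H is indefinite: a saddle point.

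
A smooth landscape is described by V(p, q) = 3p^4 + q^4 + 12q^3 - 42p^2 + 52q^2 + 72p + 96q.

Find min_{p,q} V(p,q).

-415

V(p,q) separates as A(p) + B(q), so its minimum is min A + min B.
A'(p) = 12(p - 2)(p - 1)(p + 3) vanishes at p ∈ {-3, 1, 2}; B'(q) = 4(q + 2)(q + 3)(q + 4) vanishes at q ∈ {-4, -3, -2}.
Local minima of A (where A''>0): A(-3)=-351, A(2)=24. Local minima of B: B(-4)=-64, B(-2)=-64.
So the global minimum of V is A(-3) + B(-4) = -351 − 64 = -415, attained at (-3, -4).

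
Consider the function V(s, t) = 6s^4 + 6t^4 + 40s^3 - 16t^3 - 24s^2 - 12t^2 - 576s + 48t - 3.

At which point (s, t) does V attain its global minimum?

(2, -1)

V(s,t) separates as P(s) + Q(t) − 3, so its minimum is min P + min Q − 3.
P'(s) = 24(s - 2)(s + 3)(s + 4) vanishes at s ∈ {-4, -3, 2}; Q'(t) = 24(t - 2)(t - 1)(t + 1) vanishes at t ∈ {-1, 1, 2}.
Local minima of P (where P''>0): P(-4)=896, P(2)=-832. Local minima of Q: Q(-1)=-38, Q(2)=16.
So the global minimum of V is P(2) + Q(-1) − 3 = -832 − 38 − 3 = -873, attained at (2, -1).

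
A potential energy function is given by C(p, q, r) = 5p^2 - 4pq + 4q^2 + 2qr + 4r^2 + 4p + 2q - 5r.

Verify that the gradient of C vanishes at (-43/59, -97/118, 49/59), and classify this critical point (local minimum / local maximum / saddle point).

∇C = (10p - 4q + 4, -4p + 8q + 2r + 2, 2q + 8r - 5); substituting (-43/59, -97/118, 49/59) gives ∇C = (0, 0, 0), so (-43/59, -97/118, 49/59) is indeed a critical point.
The Hessian is constant: H = [[10, -4, 0], [-4, 8, 2], [0, 2, 8]].
Leading principal minors: Δ₁ = 10, Δ₂ = 64, Δ₃ = 472.
All leading minors are positive, so H is positive definite: a local minimum.

local minimum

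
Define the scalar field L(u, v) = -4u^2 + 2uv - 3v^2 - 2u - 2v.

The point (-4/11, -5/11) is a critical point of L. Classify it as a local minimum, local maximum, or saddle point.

The Hessian of L is constant: H = [[-8, 2], [2, -6]].
det(H) = (-8)·(-6) − 2² = 44.
det(H) > 0 and tr(H) = -14 < 0, so H is negative definite and the point is a local maximum.

local maximum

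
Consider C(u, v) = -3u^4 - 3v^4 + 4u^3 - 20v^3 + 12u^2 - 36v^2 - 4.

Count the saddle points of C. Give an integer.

C separates as a function of u plus a function of v, so ∇C=0 decouples.
∂C/∂u = -12u(u - 2)(u + 1) = 0 at u ∈ {-1, 0, 2}; ∂C/∂v = -12v(v + 2)(v + 3) = 0 at v ∈ {-3, -2, 0}.
The Hessian is diagonal: diag(C_uu, C_vv). Second derivatives: C_uu(-1)=-36, C_uu(0)=24, C_uu(2)=-72; C_vv(-3)=-36, C_vv(-2)=24, C_vv(0)=-72.
Saddle points occur where the two diagonal entries have opposite signs: (-1, -2), (0, -3), (0, 0), (2, -2). Count: 4.

4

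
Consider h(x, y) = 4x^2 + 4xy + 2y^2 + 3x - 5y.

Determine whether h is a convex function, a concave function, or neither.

convex

h is quadratic, so its Hessian is the constant matrix H = [[8, 4], [4, 4]].
det(H) = 16, tr(H) = 12.
det(H) > 0 and tr(H) > 0, so H is positive definite everywhere: convex.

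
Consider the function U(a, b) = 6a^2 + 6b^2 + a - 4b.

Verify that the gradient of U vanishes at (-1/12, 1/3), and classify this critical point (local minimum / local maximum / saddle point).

∇U = (12a + 1, 12b - 4); substituting (-1/12, 1/3) gives ∇U = (0, 0), so (-1/12, 1/3) is indeed a critical point.
The Hessian of U is constant: H = [[12, 0], [0, 12]].
det(H) = 12·12 − 0² = 144.
det(H) > 0 and tr(H) = 24 > 0, so H is positive definite and the point is a local minimum.

local minimum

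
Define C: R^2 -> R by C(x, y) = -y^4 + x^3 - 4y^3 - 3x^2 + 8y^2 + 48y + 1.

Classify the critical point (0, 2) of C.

local maximum

The mixed partial ∂²C/∂x∂y is 0, so the Hessian at any point is diag(C_xx, C_yy) = diag(6(x - 1), 4(-3y^2 - 6y + 4)).
At (0, 2): H = diag(-6, -80).
Both eigenvalues are negative, so H is negative definite: a local maximum.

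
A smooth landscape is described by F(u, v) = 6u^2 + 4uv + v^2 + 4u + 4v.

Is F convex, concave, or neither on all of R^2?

convex

F is quadratic, so its Hessian is the constant matrix H = [[12, 4], [4, 2]].
det(H) = 8, tr(H) = 14.
det(H) > 0 and tr(H) > 0, so H is positive definite everywhere: convex.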